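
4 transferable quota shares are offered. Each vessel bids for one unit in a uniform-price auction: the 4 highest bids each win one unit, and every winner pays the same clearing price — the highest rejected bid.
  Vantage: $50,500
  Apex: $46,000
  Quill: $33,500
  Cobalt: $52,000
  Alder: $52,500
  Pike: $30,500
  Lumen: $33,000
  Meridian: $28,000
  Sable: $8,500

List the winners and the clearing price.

Bids ranked high→low: 52,500 (Alder), 52,000 (Cobalt), 50,500 (Vantage), 46,000 (Apex), 33,500 (Quill), 33,000 (Lumen), …
The 4 highest are Alder, Cobalt, Vantage, Apex.
Clearing price = highest rejected bid = $33,500.

Alder, Cobalt, Vantage, Apex; each pays $33,500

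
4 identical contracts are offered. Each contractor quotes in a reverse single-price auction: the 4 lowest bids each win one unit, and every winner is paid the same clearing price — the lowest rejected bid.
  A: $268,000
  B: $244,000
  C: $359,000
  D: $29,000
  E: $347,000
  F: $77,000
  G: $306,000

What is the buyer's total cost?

Sorting: 29,000 (D), 77,000 (F), 244,000 (B), 268,000 (A), 306,000 (G), 347,000 (E), …
Lowest 4: D, F, B, A.
First losing bid is G's $306,000, which sets the uniform price.
Total cost = 4 × $306,000 = $1,224,000.

Total cost: $1,224,000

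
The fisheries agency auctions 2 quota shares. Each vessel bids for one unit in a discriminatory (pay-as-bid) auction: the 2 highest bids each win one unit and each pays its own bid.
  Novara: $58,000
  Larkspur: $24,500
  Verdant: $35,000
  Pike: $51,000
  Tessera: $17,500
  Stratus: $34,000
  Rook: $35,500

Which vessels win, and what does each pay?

Ordering the bids: 58,000 (Novara), 51,000 (Pike), 35,500 (Rook), 35,000 (Verdant), …
Winners (2 units): Novara, Pike.
Each winner pays its own bid: Novara $58,000, Pike $51,000.

Novara $58,000, Pike $51,000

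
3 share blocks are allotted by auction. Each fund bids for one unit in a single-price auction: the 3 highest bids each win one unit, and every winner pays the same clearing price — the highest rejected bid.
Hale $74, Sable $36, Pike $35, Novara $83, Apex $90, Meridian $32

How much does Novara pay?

Novara pays $36

Ordering the bids: 90 (Apex), 83 (Novara), 74 (Hale), 36 (Sable), 35 (Pike), …
The 3 highest are Apex, Novara, Hale.
Highest unsuccessful bid: $36 → clearing price.
Novara wins → pays $36.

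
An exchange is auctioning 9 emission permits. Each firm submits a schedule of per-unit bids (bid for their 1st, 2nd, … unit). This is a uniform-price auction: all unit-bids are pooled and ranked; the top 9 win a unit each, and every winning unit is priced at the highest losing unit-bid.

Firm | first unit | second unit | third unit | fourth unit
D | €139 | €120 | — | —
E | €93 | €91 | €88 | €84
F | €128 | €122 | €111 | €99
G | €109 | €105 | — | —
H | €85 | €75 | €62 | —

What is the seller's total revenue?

Total revenue: €819

Pooled unit-bids ranked (top 9): 139 (D-1), 128 (F-1), 122 (F-2), 120 (D-2), 111 (F-3), 109 (G-1), 105 (G-2), 99 (F-4), 93 (E-1)
First bid not allocated: €91.
Allocation: D 2, E 1, F 4, G 2. Every unit priced at €91.
Revenue = 9 × 91 = €819.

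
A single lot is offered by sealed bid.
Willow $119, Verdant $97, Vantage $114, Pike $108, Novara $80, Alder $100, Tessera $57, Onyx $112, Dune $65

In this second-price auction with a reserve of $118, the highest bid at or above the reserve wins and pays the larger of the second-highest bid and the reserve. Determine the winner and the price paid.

Willow pays $118

Sorting bids: 119 (Willow) > 114 (Vantage) > 112 (Onyx) > 108 (Pike) > 100 (Alder) > 97 (Verdant) > …
Willow has the top bid at or above the reserve ($119).
max(second-highest $114, reserve $118) = $118.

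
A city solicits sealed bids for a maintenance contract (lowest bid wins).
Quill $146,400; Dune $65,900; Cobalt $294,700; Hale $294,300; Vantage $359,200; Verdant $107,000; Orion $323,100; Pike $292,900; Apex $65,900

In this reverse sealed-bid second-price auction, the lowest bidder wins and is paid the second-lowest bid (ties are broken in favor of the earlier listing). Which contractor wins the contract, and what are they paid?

Dune is paid $65,900

Bids ranked: 65,900 (Dune) < 65,900 (Apex) < 107,000 (Verdant) < 146,400 (Quill) < 292,900 (Pike) < 294,300 (Hale) < …
Tie at $65,900 → Dune wins by tie-break.
Dune is lowest; is paid the second-lowest bid, $65,900.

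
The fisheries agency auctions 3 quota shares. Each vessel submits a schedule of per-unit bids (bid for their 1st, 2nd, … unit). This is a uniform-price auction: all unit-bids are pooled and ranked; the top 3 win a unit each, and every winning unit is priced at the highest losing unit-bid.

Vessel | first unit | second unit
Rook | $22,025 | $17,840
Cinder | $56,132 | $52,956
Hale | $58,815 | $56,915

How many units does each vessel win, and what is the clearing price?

Cinder 1, Hale 2; clearing price $52,956

Pooled unit-bids ranked (top 3): 58,815 (Hale-1), 56,915 (Hale-2), 56,132 (Cinder-1)
Highest rejected unit-bid = $52,956.
Allocation: Cinder 1, Hale 2.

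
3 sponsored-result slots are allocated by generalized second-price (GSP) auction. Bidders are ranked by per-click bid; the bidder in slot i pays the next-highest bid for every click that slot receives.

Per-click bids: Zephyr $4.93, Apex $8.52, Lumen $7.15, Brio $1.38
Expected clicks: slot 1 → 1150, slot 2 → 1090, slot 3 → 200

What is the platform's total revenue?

Total revenue: $13872.20

Sorting advertisers: $8.52 (Apex) > $7.15 (Lumen) > $4.93 (Zephyr) > $1.38 (Brio)
Slot 1: Apex pays $7.15 × 1150 = $8222.50
Slot 2: Lumen pays $4.93 × 1090 = $5373.70
Slot 3: Zephyr pays $1.38 × 200 = $276.00
Total = $13872.20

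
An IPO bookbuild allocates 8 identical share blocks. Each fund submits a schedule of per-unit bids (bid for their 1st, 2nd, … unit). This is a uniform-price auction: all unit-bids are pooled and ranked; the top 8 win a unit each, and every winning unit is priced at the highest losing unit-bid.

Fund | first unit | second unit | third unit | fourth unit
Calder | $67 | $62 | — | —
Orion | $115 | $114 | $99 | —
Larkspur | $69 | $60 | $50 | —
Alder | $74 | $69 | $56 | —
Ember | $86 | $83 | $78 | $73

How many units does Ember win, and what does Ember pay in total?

Merging the schedules and taking the best 8: 115 (Orion-1), 114 (Orion-2), 99 (Orion-3), 86 (Ember-1), 83 (Ember-2), 78 (Ember-3), 74 (Alder-1), 73 (Ember-4)
The (k+1)-th unit-bid is $69.
Ember wins 4 unit(s) at $69 each.

Ember: 4 units, pays $276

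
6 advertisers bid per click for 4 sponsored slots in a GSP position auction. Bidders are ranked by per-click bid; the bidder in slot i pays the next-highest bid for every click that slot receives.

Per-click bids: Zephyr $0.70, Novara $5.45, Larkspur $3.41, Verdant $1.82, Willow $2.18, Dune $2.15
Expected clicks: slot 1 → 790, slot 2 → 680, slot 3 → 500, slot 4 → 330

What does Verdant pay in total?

Verdant pays $0.00

Per-click bids in order: $5.45 (Novara) > $3.41 (Larkspur) > $2.18 (Willow) > $2.15 (Dune) > $1.82 (Verdant) > …
Verdant ranks below slot 4 → no slot, pays nothing.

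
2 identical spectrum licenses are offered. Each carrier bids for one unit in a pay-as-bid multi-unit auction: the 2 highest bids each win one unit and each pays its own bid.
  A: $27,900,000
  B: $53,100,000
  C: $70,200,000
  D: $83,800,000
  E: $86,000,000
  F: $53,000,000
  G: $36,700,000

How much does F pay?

Bids ranked high→low: 86,000,000 (E), 83,800,000 (D), 70,200,000 (C), 53,100,000 (B), …
Top 2: E, D.
F does not win → $0.

F pays $0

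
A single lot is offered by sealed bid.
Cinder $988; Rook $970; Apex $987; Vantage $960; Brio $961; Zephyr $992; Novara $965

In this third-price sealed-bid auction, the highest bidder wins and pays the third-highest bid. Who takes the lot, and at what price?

Zephyr pays $987

Sorting bids: 992 (Zephyr) > 988 (Cinder) > 987 (Apex) > 970 (Rook) > 965 (Novara) > 961 (Brio) > …
Zephyr wins; payment is bid #3 in the ranking = $987.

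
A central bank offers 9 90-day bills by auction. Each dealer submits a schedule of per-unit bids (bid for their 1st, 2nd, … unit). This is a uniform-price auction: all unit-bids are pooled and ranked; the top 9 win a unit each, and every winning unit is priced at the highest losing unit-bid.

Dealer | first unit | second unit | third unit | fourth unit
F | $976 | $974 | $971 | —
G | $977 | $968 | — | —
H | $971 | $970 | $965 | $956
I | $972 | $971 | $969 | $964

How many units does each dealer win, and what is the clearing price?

F 3, G 1, H 2, I 3; clearing price $968

Merging the schedules and taking the best 9: 977 (G-1), 976 (F-1), 974 (F-2), 972 (I-1), 971 (F-3), 971 (H-1), 971 (I-2), 970 (H-2), 969 (I-3)
The (k+1)-th unit-bid is $968.
Allocation: F 3, G 1, H 2, I 3.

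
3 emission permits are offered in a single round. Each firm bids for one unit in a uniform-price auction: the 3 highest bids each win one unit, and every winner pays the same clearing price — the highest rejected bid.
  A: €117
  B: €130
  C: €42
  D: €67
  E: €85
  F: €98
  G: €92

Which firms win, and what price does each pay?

Sorting: 130 (B), 117 (A), 98 (F), 92 (G), 85 (E), …
The 3 highest are B, A, F.
First losing bid is G's €92, which sets the uniform price.

B, A, F; each pays €92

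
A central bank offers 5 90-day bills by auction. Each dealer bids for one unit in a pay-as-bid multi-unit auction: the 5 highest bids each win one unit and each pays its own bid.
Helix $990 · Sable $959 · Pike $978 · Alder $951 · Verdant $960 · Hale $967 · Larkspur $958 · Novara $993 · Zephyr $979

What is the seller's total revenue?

Sorting: 993 (Novara), 990 (Helix), 979 (Zephyr), 978 (Pike), 967 (Hale), 960 (Verdant), 959 (Sable), …
Winners (5 units): Novara, Helix, Zephyr, Pike, Hale.
Total revenue = 993 + 990 + 979 + 978 + 967 = $4,907.

Total revenue: $4,907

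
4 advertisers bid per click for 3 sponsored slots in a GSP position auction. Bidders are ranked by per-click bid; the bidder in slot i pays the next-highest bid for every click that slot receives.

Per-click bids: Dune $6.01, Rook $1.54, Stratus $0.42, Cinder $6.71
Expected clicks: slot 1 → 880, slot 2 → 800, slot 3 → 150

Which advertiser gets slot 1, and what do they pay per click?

Ranked by bid: $6.71 (Cinder) > $6.01 (Dune) > $1.54 (Rook) > $0.42 (Stratus)
Slot 1 goes to the first-ranked bidder, Cinder, who pays the next bid down: $6.01/click.

Cinder; $6.01 per click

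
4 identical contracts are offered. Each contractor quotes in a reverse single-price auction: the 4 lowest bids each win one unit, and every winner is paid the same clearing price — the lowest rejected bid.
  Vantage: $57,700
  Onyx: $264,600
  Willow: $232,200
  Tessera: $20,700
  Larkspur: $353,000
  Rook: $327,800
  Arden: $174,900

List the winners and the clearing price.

Tessera, Vantage, Arden, Willow; each is paid $264,600

Ordering the bids: 20,700 (Tessera), 57,700 (Vantage), 174,900 (Arden), 232,200 (Willow), 264,600 (Onyx), 327,800 (Rook), …
Winners (4 units): Tessera, Vantage, Arden, Willow.
Lowest unsuccessful bid: $264,600 → clearing price.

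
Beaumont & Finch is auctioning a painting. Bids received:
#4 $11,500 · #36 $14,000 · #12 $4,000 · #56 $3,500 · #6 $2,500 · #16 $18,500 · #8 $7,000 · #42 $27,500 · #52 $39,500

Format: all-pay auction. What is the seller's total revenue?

Rule: the highest bidder wins the item, but every bidder pays their own bid.
Sorting bids: 39,500 (#52) > 27,500 (#42) > 18,500 (#16) > 14,000 (#36) > 11,500 (#4) > 7,000 (#8) > …
#52 wins with the top bid; all bids are sunk regardless.
Every bidder forfeits their bid regardless of winning.
Revenue = 11,500 + 14,000 + 4,000 + 3,500 + 2,500 + 18,500 + 7,000 + 27,500 + 39,500 = $128,000.

Total revenue: $128,000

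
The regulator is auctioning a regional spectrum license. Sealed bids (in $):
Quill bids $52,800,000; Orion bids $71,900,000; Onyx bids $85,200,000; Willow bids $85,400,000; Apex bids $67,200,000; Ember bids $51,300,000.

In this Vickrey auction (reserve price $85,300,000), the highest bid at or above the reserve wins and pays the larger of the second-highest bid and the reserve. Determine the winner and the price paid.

Vickrey auction (reserve price $85,300,000): the highest bid at or above the reserve wins and pays the larger of the second-highest bid and the reserve.
Sorting bids: 85,400,000 (Willow) > 85,200,000 (Onyx) > 71,900,000 (Orion) > 67,200,000 (Apex) > 52,800,000 (Quill) > 51,300,000 (Ember)
Willow has the top bid at or above the reserve ($85,400,000).
max(second-highest $85,200,000, reserve $85,300,000) = $85,300,000.

Willow pays $85,300,000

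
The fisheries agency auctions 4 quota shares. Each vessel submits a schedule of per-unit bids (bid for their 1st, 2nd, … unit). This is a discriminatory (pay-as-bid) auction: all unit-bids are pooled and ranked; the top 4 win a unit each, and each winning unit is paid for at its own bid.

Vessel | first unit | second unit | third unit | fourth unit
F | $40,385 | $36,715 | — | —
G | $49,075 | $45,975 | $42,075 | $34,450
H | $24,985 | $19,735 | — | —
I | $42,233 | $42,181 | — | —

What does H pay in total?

H pays $0

Merging the schedules and taking the best 4: 49,075 (G-1), 45,975 (G-2), 42,233 (I-1), 42,181 (I-2)
Next rejected bid: $42,075 (not a price — pay-as-bid).
H wins no units.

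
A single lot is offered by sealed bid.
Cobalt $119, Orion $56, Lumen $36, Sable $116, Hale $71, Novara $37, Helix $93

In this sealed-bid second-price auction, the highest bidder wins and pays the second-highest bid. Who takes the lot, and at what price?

Cobalt pays $116

Bids in order: 119 (Cobalt) > 116 (Sable) > 93 (Helix) > 71 (Hale) > 56 (Orion) > 37 (Novara) > …
Cobalt is highest; pays the second-highest bid, $116.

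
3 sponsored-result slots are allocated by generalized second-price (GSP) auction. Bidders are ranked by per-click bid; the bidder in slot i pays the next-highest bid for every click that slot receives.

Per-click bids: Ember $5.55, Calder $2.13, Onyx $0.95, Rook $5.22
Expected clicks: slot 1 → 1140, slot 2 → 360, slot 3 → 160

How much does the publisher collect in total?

Per-click bids in order: $5.55 (Ember) > $5.22 (Rook) > $2.13 (Calder) > $0.95 (Onyx)
Slot 1: Ember pays $5.22 × 1140 = $5950.80
Slot 2: Rook pays $2.13 × 360 = $766.80
Slot 3: Calder pays $0.95 × 160 = $152.00
Total = $6869.60

Total revenue: $6869.60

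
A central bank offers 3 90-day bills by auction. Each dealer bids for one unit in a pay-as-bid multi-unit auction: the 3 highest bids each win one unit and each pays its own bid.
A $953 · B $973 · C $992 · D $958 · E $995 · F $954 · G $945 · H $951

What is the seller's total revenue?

Total revenue: $2,960

Bids ranked high→low: 995 (E), 992 (C), 973 (B), 958 (D), 954 (F), …
Top 3: E, C, B.
Total revenue = 995 + 992 + 973 = $2,960.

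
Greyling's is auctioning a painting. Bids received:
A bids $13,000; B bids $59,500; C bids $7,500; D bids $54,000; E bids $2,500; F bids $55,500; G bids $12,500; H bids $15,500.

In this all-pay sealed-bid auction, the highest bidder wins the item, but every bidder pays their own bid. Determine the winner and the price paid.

B pays $59,500

All-pay sealed-bid auction: the highest bidder wins the item, but every bidder pays their own bid.
Sorting bids: 59,500 (B) > 55,500 (F) > 54,000 (D) > 15,500 (H) > 13,000 (A) > 12,500 (G) > …
B wins with the top bid; all bids are sunk regardless.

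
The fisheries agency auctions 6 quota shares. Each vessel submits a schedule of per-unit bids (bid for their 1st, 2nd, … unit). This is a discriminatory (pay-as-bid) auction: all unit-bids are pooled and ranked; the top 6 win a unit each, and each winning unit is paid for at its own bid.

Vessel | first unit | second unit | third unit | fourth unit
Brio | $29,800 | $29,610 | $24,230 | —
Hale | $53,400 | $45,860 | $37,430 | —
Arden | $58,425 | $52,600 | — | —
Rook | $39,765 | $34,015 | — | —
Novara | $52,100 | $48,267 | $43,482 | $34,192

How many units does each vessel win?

Merging the schedules and taking the best 6: 58,425 (Arden-1), 53,400 (Hale-1), 52,600 (Arden-2), 52,100 (Novara-1), 48,267 (Novara-2), 45,860 (Hale-2)
Next rejected bid: $43,482 (not a price — pay-as-bid).
Allocation: Arden 2, Hale 2, Novara 2.

Arden 2, Hale 2, Novara 2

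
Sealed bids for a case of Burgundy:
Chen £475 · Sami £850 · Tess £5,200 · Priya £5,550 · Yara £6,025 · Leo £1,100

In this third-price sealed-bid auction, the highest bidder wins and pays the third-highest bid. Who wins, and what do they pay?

Yara pays £5,200

Bids ranked: 6,025 (Yara) > 5,550 (Priya) > 5,200 (Tess) > 1,100 (Leo) > 850 (Sami) > 475 (Chen)
Yara wins; payment is bid #3 in the ranking = £5,200.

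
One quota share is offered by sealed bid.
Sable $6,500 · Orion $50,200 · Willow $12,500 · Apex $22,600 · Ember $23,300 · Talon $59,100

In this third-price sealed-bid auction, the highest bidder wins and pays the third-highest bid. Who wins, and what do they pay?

Sorting bids: 59,100 (Talon) > 50,200 (Orion) > 23,300 (Ember) > 22,600 (Apex) > 12,500 (Willow) > 6,500 (Sable)
Talon wins; payment is bid #3 in the ranking = $23,300.

Talon pays $23,300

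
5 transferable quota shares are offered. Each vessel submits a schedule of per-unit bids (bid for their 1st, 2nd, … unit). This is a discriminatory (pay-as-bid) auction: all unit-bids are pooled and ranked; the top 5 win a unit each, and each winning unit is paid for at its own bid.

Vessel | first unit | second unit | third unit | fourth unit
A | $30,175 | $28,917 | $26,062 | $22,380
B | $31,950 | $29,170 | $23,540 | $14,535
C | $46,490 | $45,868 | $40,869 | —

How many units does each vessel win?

Pooled unit-bids ranked (top 5): 46,490 (C-1), 45,868 (C-2), 40,869 (C-3), 31,950 (B-1), 30,175 (A-1)
Next rejected bid: $29,170 (not a price — pay-as-bid).
Allocation: A 1, B 1, C 3.

A 1, B 1, C 3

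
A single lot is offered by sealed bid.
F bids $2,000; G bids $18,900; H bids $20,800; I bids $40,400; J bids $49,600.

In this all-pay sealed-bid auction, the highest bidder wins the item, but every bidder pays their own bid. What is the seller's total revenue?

Total revenue: $131,700

Rule: the highest bidder wins the item, but every bidder pays their own bid.
Sorting bids: 49,600 (J) > 40,400 (I) > 20,800 (H) > 18,900 (G) > 2,000 (F)
J wins with the top bid; all bids are sunk regardless.
Every bidder forfeits their bid regardless of winning.
Revenue = 2,000 + 18,900 + 20,800 + 40,400 + 49,600 = $131,700.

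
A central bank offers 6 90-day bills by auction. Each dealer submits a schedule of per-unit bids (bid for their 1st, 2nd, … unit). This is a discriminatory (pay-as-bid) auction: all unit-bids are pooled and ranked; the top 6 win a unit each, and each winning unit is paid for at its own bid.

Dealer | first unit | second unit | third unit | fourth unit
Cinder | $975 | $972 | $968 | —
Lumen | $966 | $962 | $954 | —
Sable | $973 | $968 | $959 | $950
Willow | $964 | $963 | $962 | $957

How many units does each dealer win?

Merging the schedules and taking the best 6: 975 (Cinder-1), 973 (Sable-1), 972 (Cinder-2), 968 (Cinder-3), 968 (Sable-2), 966 (Lumen-1)
Next rejected bid: $964 (not a price — pay-as-bid).
Allocation: Cinder 3, Lumen 1, Sable 2.

Cinder 3, Lumen 1, Sable 2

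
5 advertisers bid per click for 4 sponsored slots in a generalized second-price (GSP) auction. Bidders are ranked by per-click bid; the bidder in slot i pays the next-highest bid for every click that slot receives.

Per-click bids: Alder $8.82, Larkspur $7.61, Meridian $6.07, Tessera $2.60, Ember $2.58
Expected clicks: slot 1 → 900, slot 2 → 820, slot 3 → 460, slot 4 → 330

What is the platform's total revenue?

Total revenue: $13873.80

Ranked by bid: $8.82 (Alder) > $7.61 (Larkspur) > $6.07 (Meridian) > $2.60 (Tessera) > $2.58 (Ember)
Slot 1: Alder pays $7.61 × 900 = $6849.00
Slot 2: Larkspur pays $6.07 × 820 = $4977.40
Slot 3: Meridian pays $2.60 × 460 = $1196.00
Slot 4: Tessera pays $2.58 × 330 = $851.40
Total = $13873.80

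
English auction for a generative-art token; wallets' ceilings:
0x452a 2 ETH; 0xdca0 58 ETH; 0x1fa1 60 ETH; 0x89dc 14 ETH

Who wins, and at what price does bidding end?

Limits ranked: 60 (0x1fa1) > 58 (0xdca0) > 14 (0x89dc) > 2 (0x452a)
Once the price passes 58 ETH, only 0x1fa1 is left; the hammer falls at 0xdca0's limit of 58 ETH.

0x1fa1 wins at 58 ETH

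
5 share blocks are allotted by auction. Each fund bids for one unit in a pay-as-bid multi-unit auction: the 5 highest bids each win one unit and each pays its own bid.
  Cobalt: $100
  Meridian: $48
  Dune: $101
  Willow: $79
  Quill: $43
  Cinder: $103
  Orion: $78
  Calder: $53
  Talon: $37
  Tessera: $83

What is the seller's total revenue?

Sorting: 103 (Cinder), 101 (Dune), 100 (Cobalt), 83 (Tessera), 79 (Willow), 78 (Orion), 53 (Calder), …
Top 5: Cinder, Dune, Cobalt, Tessera, Willow.
Total revenue = 103 + 101 + 100 + 83 + 79 = $466.

Total revenue: $466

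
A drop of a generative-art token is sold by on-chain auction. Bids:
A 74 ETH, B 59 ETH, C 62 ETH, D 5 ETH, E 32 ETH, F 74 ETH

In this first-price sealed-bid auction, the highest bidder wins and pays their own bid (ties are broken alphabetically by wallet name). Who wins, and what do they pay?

A pays 74 ETH

Bids ranked: 74 (A) > 74 (F) > 62 (C) > 59 (B) > 32 (E) > 5 (D)
A and F tie at 74 ETH; tie-break gives it to A.
First-price: A pays what they bid, 74 ETH.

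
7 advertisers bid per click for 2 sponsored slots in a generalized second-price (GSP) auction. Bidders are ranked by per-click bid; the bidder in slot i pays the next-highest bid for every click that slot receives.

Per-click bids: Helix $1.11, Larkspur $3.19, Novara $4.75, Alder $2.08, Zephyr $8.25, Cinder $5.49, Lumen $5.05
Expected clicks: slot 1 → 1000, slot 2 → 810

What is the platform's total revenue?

Total revenue: $9580.50

Ranked by bid: $8.25 (Zephyr) > $5.49 (Cinder) > $5.05 (Lumen) > …
Slot 1: Zephyr pays $5.49 × 1000 = $5490.00
Slot 2: Cinder pays $5.05 × 810 = $4090.50
Total = $9580.50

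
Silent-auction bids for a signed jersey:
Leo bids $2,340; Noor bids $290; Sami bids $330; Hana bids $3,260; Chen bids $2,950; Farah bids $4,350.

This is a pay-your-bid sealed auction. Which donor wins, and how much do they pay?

Farah pays $4,350

Rule: the highest bidder wins and pays their own bid.
Bids in order: 4,350 (Farah) > 3,260 (Hana) > 2,950 (Chen) > 2,340 (Leo) > 330 (Sami) > 290 (Noor)
Farah has the highest bid and pays exactly that: $4,350.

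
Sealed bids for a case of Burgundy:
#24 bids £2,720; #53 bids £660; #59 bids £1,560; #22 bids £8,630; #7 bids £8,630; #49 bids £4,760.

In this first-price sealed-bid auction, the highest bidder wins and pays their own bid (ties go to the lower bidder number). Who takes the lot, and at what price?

Bids in order: 8,630 (#7) > 8,630 (#22) > 4,760 (#49) > 2,720 (#24) > 1,560 (#59) > 660 (#53)
#7 and #22 tie at £8,630; tie-break gives it to #7.
#7 is highest → pays own bid, £8,630.

#7 pays £8,630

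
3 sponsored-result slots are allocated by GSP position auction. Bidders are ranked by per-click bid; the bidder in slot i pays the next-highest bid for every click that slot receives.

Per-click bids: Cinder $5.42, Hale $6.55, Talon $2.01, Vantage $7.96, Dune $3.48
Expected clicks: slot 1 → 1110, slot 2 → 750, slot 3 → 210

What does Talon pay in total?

Ranked by bid: $7.96 (Vantage) > $6.55 (Hale) > $5.42 (Cinder) > $3.48 (Dune) > …
Talon ranks below slot 3 → no slot, pays nothing.

Talon pays $0.00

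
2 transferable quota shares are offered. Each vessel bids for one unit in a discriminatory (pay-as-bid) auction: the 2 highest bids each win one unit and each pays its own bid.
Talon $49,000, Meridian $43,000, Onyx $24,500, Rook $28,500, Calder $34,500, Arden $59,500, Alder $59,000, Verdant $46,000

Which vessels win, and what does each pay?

Arden $59,500, Alder $59,000

Sorting: 59,500 (Arden), 59,000 (Alder), 49,000 (Talon), 46,000 (Verdant), …
Winners (2 units): Arden, Alder.
Each winner pays its own bid: Arden $59,500, Alder $59,000.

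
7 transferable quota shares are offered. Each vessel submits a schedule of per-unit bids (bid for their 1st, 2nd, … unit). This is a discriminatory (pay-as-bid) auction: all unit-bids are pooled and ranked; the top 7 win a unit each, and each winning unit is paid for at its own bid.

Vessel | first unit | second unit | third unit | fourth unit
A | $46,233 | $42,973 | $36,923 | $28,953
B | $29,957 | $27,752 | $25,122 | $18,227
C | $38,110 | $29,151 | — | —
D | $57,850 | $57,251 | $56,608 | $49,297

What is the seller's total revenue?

Merging the schedules and taking the best 7: 57,850 (D-1), 57,251 (D-2), 56,608 (D-3), 49,297 (D-4), 46,233 (A-1), 42,973 (A-2), 38,110 (C-1)
Next rejected bid: $36,923 (not a price — pay-as-bid).
Each winning unit pays its own bid.
Revenue = 57,850 + 57,251 + 56,608 + 49,297 + 46,233 + 42,973 + 38,110 = $348,322.

Total revenue: $348,322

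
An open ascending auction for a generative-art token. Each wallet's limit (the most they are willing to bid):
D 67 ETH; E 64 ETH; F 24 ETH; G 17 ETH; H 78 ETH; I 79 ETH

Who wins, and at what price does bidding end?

I wins at 78 ETH

Sorting limits: 79 (I) > 78 (H) > 67 (D) > 64 (E) > 24 (F) > 17 (G)
H is the last rival to drop out, at 78 ETH; I remains and wins at that price.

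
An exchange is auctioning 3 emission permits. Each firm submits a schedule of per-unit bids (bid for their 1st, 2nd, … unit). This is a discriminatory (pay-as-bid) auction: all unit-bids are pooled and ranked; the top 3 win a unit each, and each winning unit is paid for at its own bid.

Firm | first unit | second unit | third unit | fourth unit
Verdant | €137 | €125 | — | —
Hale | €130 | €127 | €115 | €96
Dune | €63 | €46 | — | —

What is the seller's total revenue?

Total revenue: €394

Pooled unit-bids ranked (top 3): 137 (Verdant-1), 130 (Hale-1), 127 (Hale-2)
Next rejected bid: €125 (not a price — pay-as-bid).
Each winning unit pays its own bid.
Revenue = 137 + 130 + 127 = €394.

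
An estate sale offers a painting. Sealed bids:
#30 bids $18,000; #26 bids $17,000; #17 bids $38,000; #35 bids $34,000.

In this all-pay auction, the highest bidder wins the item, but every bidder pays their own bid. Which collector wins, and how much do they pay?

Sorting bids: 38,000 (#17) > 34,000 (#35) > 18,000 (#30) > 17,000 (#26)
#17 is highest and takes the item; every bidder forfeits their bid.

#17 pays $38,000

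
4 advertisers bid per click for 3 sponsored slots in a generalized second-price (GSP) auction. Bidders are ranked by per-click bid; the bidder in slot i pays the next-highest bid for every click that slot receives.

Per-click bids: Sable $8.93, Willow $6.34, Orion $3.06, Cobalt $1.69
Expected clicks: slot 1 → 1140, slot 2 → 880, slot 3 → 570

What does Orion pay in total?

Per-click bids in order: $8.93 (Sable) > $6.34 (Willow) > $3.06 (Orion) > $1.69 (Cobalt)
Orion holds slot 3 → pays next bid $1.69 × 570 clicks = $963.30.

Orion pays $963.30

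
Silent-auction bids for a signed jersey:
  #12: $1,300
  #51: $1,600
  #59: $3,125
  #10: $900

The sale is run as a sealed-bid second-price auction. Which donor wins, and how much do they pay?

#59 pays $1,600

Bids in order: 3,125 (#59) > 1,600 (#51) > 1,300 (#12) > 900 (#10)
Second-price: #59 pays #51's bid of $1,600.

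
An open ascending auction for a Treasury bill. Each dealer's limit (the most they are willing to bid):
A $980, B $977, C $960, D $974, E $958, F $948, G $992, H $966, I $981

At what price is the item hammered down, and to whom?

Open ascending-bid auction: the price rises until one bidder remains; the winner pays the price at which the last rival dropped out.
Sorting limits: 992 (G) > 981 (I) > 980 (A) > 977 (B) > 974 (D) > 966 (H) > …
I is the last rival to drop out, at $981; G remains and wins at that price.

G wins at $981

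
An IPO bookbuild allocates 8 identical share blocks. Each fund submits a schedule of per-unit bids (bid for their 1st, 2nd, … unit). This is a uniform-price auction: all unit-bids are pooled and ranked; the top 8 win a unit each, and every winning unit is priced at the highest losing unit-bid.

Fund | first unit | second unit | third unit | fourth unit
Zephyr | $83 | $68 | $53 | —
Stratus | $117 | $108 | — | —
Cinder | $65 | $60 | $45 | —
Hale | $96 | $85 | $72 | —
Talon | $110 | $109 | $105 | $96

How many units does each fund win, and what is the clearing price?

Pooled unit-bids ranked (top 8): 117 (Stratus-1), 110 (Talon-1), 109 (Talon-2), 108 (Stratus-2), 105 (Talon-3), 96 (Hale-1), 96 (Talon-4), 85 (Hale-2)
First bid not allocated: $83.
Allocation: Hale 2, Stratus 2, Talon 4.

Hale 2, Stratus 2, Talon 4; clearing price $83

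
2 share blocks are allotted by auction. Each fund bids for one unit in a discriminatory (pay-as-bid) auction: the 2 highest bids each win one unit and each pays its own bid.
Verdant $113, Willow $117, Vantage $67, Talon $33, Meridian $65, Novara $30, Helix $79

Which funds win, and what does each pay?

Willow $117, Verdant $113

Bids ranked high→low: 117 (Willow), 113 (Verdant), 79 (Helix), 67 (Vantage), …
The 2 highest are Willow, Verdant.
Each winner pays its own bid: Willow $117, Verdant $113.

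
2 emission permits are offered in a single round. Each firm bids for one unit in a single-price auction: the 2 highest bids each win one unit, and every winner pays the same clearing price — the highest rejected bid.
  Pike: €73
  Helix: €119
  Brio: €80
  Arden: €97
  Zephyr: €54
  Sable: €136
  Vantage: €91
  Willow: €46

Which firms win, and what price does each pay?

Bids ranked high→low: 136 (Sable), 119 (Helix), 97 (Arden), 91 (Vantage), …
Top 2: Sable, Helix.
Clearing price = highest rejected bid = €97.

Sable, Helix; each pays €97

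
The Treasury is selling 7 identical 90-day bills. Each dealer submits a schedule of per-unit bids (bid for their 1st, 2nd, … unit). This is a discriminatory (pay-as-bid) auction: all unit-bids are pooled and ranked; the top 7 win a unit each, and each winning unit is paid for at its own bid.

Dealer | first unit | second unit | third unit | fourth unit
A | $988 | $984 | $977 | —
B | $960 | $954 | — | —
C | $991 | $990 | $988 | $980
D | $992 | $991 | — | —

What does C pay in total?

C pays $2,969

Merging the schedules and taking the best 7: 992 (D-1), 991 (C-1), 991 (D-2), 990 (C-2), 988 (A-1), 988 (C-3), 984 (A-2)
Next rejected bid: $980 (not a price — pay-as-bid).
C's winning unit-bids: 991 + 990 + 988 = $2,969.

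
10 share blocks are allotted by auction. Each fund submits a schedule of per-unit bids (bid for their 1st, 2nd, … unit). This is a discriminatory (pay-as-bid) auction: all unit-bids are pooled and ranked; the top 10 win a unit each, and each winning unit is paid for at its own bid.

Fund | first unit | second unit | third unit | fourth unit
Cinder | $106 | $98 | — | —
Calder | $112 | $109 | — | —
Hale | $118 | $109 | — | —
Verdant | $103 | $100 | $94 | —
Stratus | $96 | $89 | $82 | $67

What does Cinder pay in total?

Cinder pays $204

Merging the schedules and taking the best 10: 118 (Hale-1), 112 (Calder-1), 109 (Calder-2), 109 (Hale-2), 106 (Cinder-1), 103 (Verdant-1), 100 (Verdant-2), 98 (Cinder-2), 96 (Stratus-1), 94 (Verdant-3)
Next rejected bid: $89 (not a price — pay-as-bid).
Cinder's winning unit-bids: 106 + 98 = $204.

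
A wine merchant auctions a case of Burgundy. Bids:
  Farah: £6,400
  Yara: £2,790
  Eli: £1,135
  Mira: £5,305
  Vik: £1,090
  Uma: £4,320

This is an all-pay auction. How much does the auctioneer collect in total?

Sorting bids: 6,400 (Farah) > 5,305 (Mira) > 4,320 (Uma) > 2,790 (Yara) > 1,135 (Eli) > 1,090 (Vik)
Farah wins with the top bid; all bids are sunk regardless.
Every bidder forfeits their bid regardless of winning.
Revenue = 6,400 + 2,790 + 1,135 + 5,305 + 1,090 + 4,320 = £21,040.

Total revenue: £21,040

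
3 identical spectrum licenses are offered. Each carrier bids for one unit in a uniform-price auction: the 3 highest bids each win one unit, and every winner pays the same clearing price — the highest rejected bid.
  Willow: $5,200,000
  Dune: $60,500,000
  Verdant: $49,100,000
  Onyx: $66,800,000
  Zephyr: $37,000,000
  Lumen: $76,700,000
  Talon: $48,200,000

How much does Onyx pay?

Onyx pays $49,100,000

Ordering the bids: 76,700,000 (Lumen), 66,800,000 (Onyx), 60,500,000 (Dune), 49,100,000 (Verdant), 48,200,000 (Talon), …
The 3 highest are Lumen, Onyx, Dune.
Highest unsuccessful bid: $49,100,000 → clearing price.
Onyx wins → pays $49,100,000.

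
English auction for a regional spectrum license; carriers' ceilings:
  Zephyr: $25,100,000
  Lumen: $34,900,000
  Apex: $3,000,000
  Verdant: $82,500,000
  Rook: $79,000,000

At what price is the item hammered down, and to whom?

Rule: the price rises until one bidder remains; the winner pays the price at which the last rival dropped out.
Limits in order: 82,500,000 (Verdant) > 79,000,000 (Rook) > 34,900,000 (Lumen) > 25,100,000 (Zephyr) > 3,000,000 (Apex)
Rook is the last rival to drop out, at $79,000,000; Verdant remains and wins at that price.

Verdant wins at $79,000,000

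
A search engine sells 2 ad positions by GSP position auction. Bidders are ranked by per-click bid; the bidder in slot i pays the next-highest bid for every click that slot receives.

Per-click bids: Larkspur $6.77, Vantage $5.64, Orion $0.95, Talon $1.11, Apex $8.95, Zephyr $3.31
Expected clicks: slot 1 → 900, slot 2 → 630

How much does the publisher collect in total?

Per-click bids in order: $8.95 (Apex) > $6.77 (Larkspur) > $5.64 (Vantage) > …
Slot 1: Apex pays $6.77 × 900 = $6093.00
Slot 2: Larkspur pays $5.64 × 630 = $3553.20
Total = $9646.20

Total revenue: $9646.20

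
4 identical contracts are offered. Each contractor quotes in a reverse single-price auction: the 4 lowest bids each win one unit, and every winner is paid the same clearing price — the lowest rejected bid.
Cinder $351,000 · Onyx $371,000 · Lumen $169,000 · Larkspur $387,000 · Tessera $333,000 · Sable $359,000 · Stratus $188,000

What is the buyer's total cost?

Total cost: $1,436,000

Bids ranked low→high: 169,000 (Lumen), 188,000 (Stratus), 333,000 (Tessera), 351,000 (Cinder), 359,000 (Sable), 371,000 (Onyx), …
Winners (4 units): Lumen, Stratus, Tessera, Cinder.
First losing bid is Sable's $359,000, which sets the uniform price.
Total cost = 4 × $359,000 = $1,436,000.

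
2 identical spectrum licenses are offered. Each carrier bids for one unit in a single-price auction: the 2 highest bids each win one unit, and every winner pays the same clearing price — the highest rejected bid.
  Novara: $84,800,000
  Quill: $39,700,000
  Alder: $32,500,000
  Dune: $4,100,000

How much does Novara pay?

Novara pays $32,500,000

Sorting: 84,800,000 (Novara), 39,700,000 (Quill), 32,500,000 (Alder), 4,100,000 (Dune)
The 2 highest are Novara, Quill.
Highest unsuccessful bid: $32,500,000 → clearing price.
Novara wins → pays $32,500,000.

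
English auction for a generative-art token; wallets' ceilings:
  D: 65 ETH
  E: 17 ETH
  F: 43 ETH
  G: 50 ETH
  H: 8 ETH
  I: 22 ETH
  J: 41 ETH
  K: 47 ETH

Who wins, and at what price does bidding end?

D wins at 50 ETH

Sorting limits: 65 (D) > 50 (G) > 47 (K) > 43 (F) > 41 (J) > 22 (I) > …
Bidding ends when G exits at 50 ETH; D takes it.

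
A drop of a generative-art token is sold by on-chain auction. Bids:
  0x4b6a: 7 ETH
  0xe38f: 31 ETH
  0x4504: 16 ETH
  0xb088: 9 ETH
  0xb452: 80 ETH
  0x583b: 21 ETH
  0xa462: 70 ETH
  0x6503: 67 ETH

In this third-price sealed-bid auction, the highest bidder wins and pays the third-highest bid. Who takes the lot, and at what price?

0xb452 pays 67 ETH

Bids in order: 80 (0xb452) > 70 (0xa462) > 67 (0x6503) > 31 (0xe38f) > 21 (0x583b) > 16 (0x4504) > …
0xb452 wins; payment is bid #3 in the ranking = 67 ETH.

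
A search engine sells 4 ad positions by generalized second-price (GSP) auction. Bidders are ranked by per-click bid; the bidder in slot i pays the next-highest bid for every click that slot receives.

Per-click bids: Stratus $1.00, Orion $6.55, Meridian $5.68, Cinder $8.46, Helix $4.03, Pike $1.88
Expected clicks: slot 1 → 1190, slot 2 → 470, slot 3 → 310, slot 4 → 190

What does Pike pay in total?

Sorting advertisers: $8.46 (Cinder) > $6.55 (Orion) > $5.68 (Meridian) > $4.03 (Helix) > $1.88 (Pike) > …
Pike ranks below slot 4 → no slot, pays nothing.

Pike pays $0.00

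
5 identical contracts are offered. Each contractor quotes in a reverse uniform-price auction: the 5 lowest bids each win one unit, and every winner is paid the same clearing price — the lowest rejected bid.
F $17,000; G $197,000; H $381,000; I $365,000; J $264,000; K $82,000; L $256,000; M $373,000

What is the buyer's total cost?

Total cost: $1,825,000

Sorting: 17,000 (F), 82,000 (K), 197,000 (G), 256,000 (L), 264,000 (J), 365,000 (I), 373,000 (M), …
The 5 lowest are F, K, G, L, J.
Clearing price = lowest rejected bid = $365,000.
Total cost = 5 × $365,000 = $1,825,000.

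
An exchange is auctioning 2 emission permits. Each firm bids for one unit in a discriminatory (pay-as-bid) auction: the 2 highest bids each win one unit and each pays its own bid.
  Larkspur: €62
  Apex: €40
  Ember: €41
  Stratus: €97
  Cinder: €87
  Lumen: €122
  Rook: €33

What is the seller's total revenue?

Total revenue: €219

Bids ranked high→low: 122 (Lumen), 97 (Stratus), 87 (Cinder), 62 (Larkspur), …
The 2 highest are Lumen, Stratus.
Total revenue = 122 + 97 = €219.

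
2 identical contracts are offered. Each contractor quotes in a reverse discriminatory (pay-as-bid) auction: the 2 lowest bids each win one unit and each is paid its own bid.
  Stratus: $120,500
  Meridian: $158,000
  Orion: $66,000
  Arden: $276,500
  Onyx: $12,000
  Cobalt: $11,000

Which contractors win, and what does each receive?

Cobalt $11,000, Onyx $12,000

Ordering the bids: 11,000 (Cobalt), 12,000 (Onyx), 66,000 (Orion), 120,500 (Stratus), …
Lowest 2: Cobalt, Onyx.
Each winner is paid its own bid: Cobalt $11,000, Onyx $12,000.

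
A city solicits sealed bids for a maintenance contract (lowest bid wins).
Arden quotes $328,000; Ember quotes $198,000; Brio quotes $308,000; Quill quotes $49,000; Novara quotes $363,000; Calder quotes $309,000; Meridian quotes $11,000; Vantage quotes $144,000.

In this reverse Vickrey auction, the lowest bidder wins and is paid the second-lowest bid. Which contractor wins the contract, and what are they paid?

Sorting bids: 11,000 (Meridian) < 49,000 (Quill) < 144,000 (Vantage) < 198,000 (Ember) < 308,000 (Brio) < 309,000 (Calder) < …
Second-price: Meridian is paid Quill's bid of $49,000.

Meridian is paid $49,000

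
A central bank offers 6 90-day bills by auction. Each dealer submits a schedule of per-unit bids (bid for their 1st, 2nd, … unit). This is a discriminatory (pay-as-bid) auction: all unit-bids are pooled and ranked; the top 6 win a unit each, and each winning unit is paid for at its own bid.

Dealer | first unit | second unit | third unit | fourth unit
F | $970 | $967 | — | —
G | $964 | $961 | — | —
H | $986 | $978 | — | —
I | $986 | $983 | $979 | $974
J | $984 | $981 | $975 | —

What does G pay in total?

G pays $0

Pooled unit-bids ranked (top 6): 986 (H-1), 986 (I-1), 984 (J-1), 983 (I-2), 981 (J-2), 979 (I-3)
Next rejected bid: $978 (not a price — pay-as-bid).
G wins no units.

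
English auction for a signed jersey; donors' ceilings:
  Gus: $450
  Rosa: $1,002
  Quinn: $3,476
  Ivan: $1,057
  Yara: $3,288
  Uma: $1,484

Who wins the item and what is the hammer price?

Quinn wins at $3,288

Sorting limits: 3,476 (Quinn) > 3,288 (Yara) > 1,484 (Uma) > 1,057 (Ivan) > 1,002 (Rosa) > 450 (Gus)
Bidding ends when Yara exits at $3,288; Quinn takes it.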